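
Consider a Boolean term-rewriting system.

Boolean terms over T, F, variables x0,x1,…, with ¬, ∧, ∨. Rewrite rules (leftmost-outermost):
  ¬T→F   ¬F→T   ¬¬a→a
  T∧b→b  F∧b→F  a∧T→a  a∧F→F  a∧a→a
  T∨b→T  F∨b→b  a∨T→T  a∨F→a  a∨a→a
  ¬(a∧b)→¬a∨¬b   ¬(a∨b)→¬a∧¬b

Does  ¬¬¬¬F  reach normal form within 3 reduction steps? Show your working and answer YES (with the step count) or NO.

  start: ¬¬¬¬F
  step 1: ¬¬F
  step 2: F

Answer: YES — reaches normal form F in 2 ≤ 3 steps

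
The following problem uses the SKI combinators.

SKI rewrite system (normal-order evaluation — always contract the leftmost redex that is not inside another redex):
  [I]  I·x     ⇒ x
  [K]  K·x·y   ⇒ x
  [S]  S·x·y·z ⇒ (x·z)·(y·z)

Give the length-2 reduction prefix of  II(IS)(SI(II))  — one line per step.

  start: II(IS)(SI(II))
  →1  I(IS)(SI(II))
  →2  IS(SI(II))

Answer: after 2 steps: IS(SI(II))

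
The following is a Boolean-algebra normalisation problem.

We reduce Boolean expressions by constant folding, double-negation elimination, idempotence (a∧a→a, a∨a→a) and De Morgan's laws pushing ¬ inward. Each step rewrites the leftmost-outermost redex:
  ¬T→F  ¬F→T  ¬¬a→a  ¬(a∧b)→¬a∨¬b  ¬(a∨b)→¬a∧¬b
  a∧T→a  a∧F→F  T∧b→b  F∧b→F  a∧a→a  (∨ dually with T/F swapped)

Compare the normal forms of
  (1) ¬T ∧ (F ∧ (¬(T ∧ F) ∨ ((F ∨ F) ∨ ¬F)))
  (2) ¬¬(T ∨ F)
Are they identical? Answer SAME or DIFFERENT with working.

Answer: DIFFERENT — A ⇓ F, B ⇓ T

Derivation:
Term A:
  start: ¬T ∧ (F ∧ (¬(T ∧ F) ∨ ((F ∨ F) ∨ ¬F)))
  step 1: F ∧ (F ∧ (¬(T ∧ F) ∨ ((F ∨ F) ∨ ¬F)))
  step 2: F

Term B:
  start: ¬¬(T ∨ F)
  step 1: T ∨ F
  step 2: T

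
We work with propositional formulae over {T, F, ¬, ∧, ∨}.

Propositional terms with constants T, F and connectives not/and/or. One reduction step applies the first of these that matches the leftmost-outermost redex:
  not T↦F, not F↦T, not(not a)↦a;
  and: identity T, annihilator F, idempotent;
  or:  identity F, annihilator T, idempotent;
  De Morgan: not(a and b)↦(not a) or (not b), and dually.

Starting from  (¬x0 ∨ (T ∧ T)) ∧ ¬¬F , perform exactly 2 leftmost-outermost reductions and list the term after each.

  start: (¬x0 ∨ (T ∧ T)) ∧ ¬¬F
  →1  (¬x0 ∨ T) ∧ ¬¬F
  →2  T ∧ ¬¬F

Answer: after 2 steps: T ∧ ¬¬F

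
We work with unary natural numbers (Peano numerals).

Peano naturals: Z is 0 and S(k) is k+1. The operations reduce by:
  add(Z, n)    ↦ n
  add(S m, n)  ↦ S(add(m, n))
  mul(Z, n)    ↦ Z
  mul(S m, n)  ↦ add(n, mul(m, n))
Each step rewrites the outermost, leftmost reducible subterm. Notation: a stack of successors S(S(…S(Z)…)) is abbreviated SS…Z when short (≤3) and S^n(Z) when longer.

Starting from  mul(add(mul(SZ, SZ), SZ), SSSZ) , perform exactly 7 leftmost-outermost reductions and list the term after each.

Answer: after 7 steps: S(S(S(add(Z, mul(add(add(Z, mul(Z, SZ)), SZ), SSSZ)))))

Working:
  start: mul(add(mul(SZ, SZ), SZ), SSSZ)
  [1] mul(add(add(SZ, mul(Z, SZ)), SZ), SSSZ)
  [2] mul(add(S(add(Z, mul(Z, SZ))), SZ), SSSZ)
  [3] mul(S(add(add(Z, mul(Z, SZ)), SZ)), SSSZ)
  [4] add(SSSZ, mul(add(add(Z, mul(Z, SZ)), SZ), SSSZ))
  [5] S(add(SSZ, mul(add(add(Z, mul(Z, SZ)), SZ), SSSZ)))
  [6] S(S(add(SZ, mul(add(add(Z, mul(Z, SZ)), SZ), SSSZ))))
  [7] S(S(S(add(Z, mul(add(add(Z, mul(Z, SZ)), SZ), SSSZ)))))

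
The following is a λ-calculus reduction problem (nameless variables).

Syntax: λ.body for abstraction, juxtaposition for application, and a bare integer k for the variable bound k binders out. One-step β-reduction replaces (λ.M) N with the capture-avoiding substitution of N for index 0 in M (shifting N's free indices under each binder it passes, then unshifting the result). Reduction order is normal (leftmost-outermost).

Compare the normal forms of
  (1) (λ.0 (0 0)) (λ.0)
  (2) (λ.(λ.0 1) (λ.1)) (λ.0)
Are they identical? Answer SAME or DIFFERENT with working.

Answer: SAME — A ⇓ λ.0, B ⇓ λ.0

Working:
Term A:
  start: (λ.0 (0 0)) (λ.0)
  step 1: (λ.0) ((λ.0) (λ.0))
  step 2: (λ.0) (λ.0)
  step 3: λ.0

Term B:
  start: (λ.(λ.0 1) (λ.1)) (λ.0)
  step 1: (λ.0 (λ.0)) (λ.λ.0)
  step 2: (λ.λ.0) (λ.0)
  step 3: λ.0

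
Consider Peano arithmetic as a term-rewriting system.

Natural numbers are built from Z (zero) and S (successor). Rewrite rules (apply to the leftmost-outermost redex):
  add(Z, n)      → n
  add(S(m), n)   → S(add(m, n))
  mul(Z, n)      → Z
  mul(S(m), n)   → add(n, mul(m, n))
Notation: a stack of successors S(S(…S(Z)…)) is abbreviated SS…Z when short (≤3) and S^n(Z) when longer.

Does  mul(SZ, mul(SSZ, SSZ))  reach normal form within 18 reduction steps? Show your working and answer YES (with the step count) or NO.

  start: mul(SZ, mul(SSZ, SSZ))
  →1  add(mul(SSZ, SSZ), mul(Z, mul(SSZ, SSZ)))
  →2  add(add(SSZ, mul(SZ, SSZ)), mul(Z, mul(SSZ, SSZ)))
  →3  add(S(add(SZ, mul(SZ, SSZ))), mul(Z, mul(SSZ, SSZ)))
  →4  S(add(add(SZ, mul(SZ, SSZ)), mul(Z, mul(SSZ, SSZ))))
  →5  S(add(S(add(Z, mul(SZ, SSZ))), mul(Z, mul(SSZ, SSZ))))
  →6  S(S(add(add(Z, mul(SZ, SSZ)), mul(Z, mul(SSZ, SSZ)))))
  →7  S(S(add(mul(SZ, SSZ), mul(Z, mul(SSZ, SSZ)))))
  →8  S(S(add(add(SSZ, mul(Z, SSZ)), mul(Z, mul(SSZ, SSZ)))))
  →9  S(S(add(S(add(SZ, mul(Z, SSZ))), mul(Z, mul(SSZ, SSZ)))))
  →10  S(S(S(add(add(SZ, mul(Z, SSZ)), mul(Z, mul(SSZ, SSZ))))))
  →11  S(S(S(add(S(add(Z, mul(Z, SSZ))), mul(Z, mul(SSZ, SSZ))))))
  →12  S(S(S(S(add(add(Z, mul(Z, SSZ)), mul(Z, mul(SSZ, SSZ)))))))
  →13  S(S(S(S(add(mul(Z, SSZ), mul(Z, mul(SSZ, SSZ)))))))
  →14  S(S(S(S(add(Z, mul(Z, mul(SSZ, SSZ)))))))
  →15  S(S(S(S(mul(Z, mul(SSZ, SSZ))))))
  →16  S^4(Z)

Answer: YES — reaches normal form S^4(Z) in 16 ≤ 18 steps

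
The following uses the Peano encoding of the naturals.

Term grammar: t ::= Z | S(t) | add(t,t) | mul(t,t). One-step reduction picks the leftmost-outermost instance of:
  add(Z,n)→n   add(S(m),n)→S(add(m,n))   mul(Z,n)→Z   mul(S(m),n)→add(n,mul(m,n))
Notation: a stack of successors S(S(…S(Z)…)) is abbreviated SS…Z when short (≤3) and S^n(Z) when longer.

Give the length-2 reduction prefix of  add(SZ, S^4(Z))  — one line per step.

Answer: after 2 steps: S^5(Z)

Working:
  start: add(SZ, S^4(Z))
  →1  S(add(Z, S^4(Z)))
  →2  S^5(Z)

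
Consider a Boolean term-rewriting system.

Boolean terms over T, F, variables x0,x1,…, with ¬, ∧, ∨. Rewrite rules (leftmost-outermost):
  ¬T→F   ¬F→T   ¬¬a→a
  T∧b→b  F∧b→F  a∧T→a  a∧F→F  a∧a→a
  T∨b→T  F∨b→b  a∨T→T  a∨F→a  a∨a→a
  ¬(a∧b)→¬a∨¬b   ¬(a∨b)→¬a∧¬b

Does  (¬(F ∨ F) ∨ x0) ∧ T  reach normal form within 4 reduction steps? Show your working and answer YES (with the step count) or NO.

Answer: NO — after 4 steps the term is T ∨ x0, not yet normal

Working:
  start: (¬(F ∨ F) ∨ x0) ∧ T
  [1] ¬(F ∨ F) ∨ x0
  [2] (¬F ∧ ¬F) ∨ x0
  [3] ¬F ∨ x0
  [4] T ∨ x0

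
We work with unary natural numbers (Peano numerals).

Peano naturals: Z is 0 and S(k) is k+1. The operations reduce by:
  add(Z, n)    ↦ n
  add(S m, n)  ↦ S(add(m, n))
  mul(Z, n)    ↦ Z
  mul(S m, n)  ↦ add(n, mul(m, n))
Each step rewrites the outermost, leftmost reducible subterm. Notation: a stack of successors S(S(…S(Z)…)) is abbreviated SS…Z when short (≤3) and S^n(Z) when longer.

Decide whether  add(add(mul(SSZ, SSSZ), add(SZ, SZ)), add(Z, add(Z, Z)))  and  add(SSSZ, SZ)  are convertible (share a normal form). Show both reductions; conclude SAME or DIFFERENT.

Answer: DIFFERENT — A ⇓ S^8(Z), B ⇓ S^4(Z)

Working:
Term A:
  start: add(add(mul(SSZ, SSSZ), add(SZ, SZ)), add(Z, add(Z, Z)))
  →1  add(add(add(SSSZ, mul(SZ, SSSZ)), add(SZ, SZ)), add(Z, add(Z, Z)))
  →2  add(add(S(add(SSZ, mul(SZ, SSSZ))), add(SZ, SZ)), add(Z, add(Z, Z)))
  →3  add(S(add(add(SSZ, mul(SZ, SSSZ)), add(SZ, SZ))), add(Z, add(Z, Z)))
  →4  S(add(add(add(SSZ, mul(SZ, SSSZ)), add(SZ, SZ)), add(Z, add(Z, Z))))
  →5  S(add(add(S(add(SZ, mul(SZ, SSSZ))), add(SZ, SZ)), add(Z, add(Z, Z))))
  →6  S(add(S(add(add(SZ, mul(SZ, SSSZ)), add(SZ, SZ))), add(Z, add(Z, Z))))
  →7  S(S(add(add(add(SZ, mul(SZ, SSSZ)), add(SZ, SZ)), add(Z, add(Z, Z)))))
  →8  S(S(add(add(S(add(Z, mul(SZ, SSSZ))), add(SZ, SZ)), add(Z, add(Z, Z)))))
  →9  S(S(add(S(add(add(Z, mul(SZ, SSSZ)), add(SZ, SZ))), add(Z, add(Z, Z)))))
  →10  S(S(S(add(add(add(Z, mul(SZ, SSSZ)), add(SZ, SZ)), add(Z, add(Z, Z))))))
  →11  S(S(S(add(add(mul(SZ, SSSZ), add(SZ, SZ)), add(Z, add(Z, Z))))))
  →12  S(S(S(add(add(add(SSSZ, mul(Z, SSSZ)), add(SZ, SZ)), add(Z, add(Z, Z))))))
  →13  S(S(S(add(add(S(add(SSZ, mul(Z, SSSZ))), add(SZ, SZ)), add(Z, add(Z, Z))))))
  →14  S(S(S(add(S(add(add(SSZ, mul(Z, SSSZ)), add(SZ, SZ))), add(Z, add(Z, Z))))))
  →15  S(S(S(S(add(add(add(SSZ, mul(Z, SSSZ)), add(SZ, SZ)), add(Z, add(Z, Z)))))))
  →16  S(S(S(S(add(add(S(add(SZ, mul(Z, SSSZ))), add(SZ, SZ)), add(Z, add(Z, Z)))))))
  →17  S(S(S(S(add(S(add(add(SZ, mul(Z, SSSZ)), add(SZ, SZ))), add(Z, add(Z, Z)))))))
  →18  S(S(S(S(S(add(add(add(SZ, mul(Z, SSSZ)), add(SZ, SZ)), add(Z, add(Z, Z))))))))
  →19  S(S(S(S(S(add(add(S(add(Z, mul(Z, SSSZ))), add(SZ, SZ)), add(Z, add(Z, Z))))))))
  →20  S(S(S(S(S(add(S(add(add(Z, mul(Z, SSSZ)), add(SZ, SZ))), add(Z, add(Z, Z))))))))
  →21  S(S(S(S(S(S(add(add(add(Z, mul(Z, SSSZ)), add(SZ, SZ)), add(Z, add(Z, Z)))))))))
  →22  S(S(S(S(S(S(add(add(mul(Z, SSSZ), add(SZ, SZ)), add(Z, add(Z, Z)))))))))
  →23  S(S(S(S(S(S(add(add(Z, add(SZ, SZ)), add(Z, add(Z, Z)))))))))
  →24  S(S(S(S(S(S(add(add(SZ, SZ), add(Z, add(Z, Z)))))))))
  →25  S(S(S(S(S(S(add(S(add(Z, SZ)), add(Z, add(Z, Z)))))))))
  →26  S(S(S(S(S(S(S(add(add(Z, SZ), add(Z, add(Z, Z))))))))))
  →27  S(S(S(S(S(S(S(add(SZ, add(Z, add(Z, Z))))))))))
  →28  S(S(S(S(S(S(S(S(add(Z, add(Z, add(Z, Z)))))))))))
  →29  S(S(S(S(S(S(S(S(add(Z, add(Z, Z))))))))))
  →30  S(S(S(S(S(S(S(S(add(Z, Z)))))))))
  →31  S^8(Z)

Term B:
  start: add(SSSZ, SZ)
  →1  S(add(SSZ, SZ))
  →2  S(S(add(SZ, SZ)))
  →3  S(S(S(add(Z, SZ))))
  →4  S^4(Z)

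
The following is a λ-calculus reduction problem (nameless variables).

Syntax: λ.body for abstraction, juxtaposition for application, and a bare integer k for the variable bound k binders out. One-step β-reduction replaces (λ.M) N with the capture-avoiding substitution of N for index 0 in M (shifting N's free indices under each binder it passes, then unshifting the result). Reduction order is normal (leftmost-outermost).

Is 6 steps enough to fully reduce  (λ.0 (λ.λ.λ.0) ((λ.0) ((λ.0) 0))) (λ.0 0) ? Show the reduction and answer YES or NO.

  start: (λ.0 (λ.λ.λ.0) ((λ.0) ((λ.0) 0))) (λ.0 0)
  step 1: (λ.0 0) (λ.λ.λ.0) ((λ.0) ((λ.0) (λ.0 0)))
  step 2: (λ.λ.λ.0) (λ.λ.λ.0) ((λ.0) ((λ.0) (λ.0 0)))
  step 3: (λ.λ.0) ((λ.0) ((λ.0) (λ.0 0)))
  step 4: λ.0

Answer: YES — reaches normal form λ.0 in 4 ≤ 6 steps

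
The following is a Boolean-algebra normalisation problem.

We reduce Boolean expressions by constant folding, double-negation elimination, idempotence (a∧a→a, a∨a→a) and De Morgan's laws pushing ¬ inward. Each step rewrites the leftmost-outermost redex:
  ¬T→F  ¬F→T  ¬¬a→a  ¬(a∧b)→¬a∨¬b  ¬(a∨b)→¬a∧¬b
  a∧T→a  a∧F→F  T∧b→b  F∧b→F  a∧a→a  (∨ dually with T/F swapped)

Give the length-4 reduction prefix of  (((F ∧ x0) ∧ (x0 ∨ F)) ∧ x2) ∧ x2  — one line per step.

  start: (((F ∧ x0) ∧ (x0 ∨ F)) ∧ x2) ∧ x2
  step 1: ((F ∧ (x0 ∨ F)) ∧ x2) ∧ x2
  step 2: (F ∧ x2) ∧ x2
  step 3: F ∧ x2
  step 4: F

Answer: after 4 steps: F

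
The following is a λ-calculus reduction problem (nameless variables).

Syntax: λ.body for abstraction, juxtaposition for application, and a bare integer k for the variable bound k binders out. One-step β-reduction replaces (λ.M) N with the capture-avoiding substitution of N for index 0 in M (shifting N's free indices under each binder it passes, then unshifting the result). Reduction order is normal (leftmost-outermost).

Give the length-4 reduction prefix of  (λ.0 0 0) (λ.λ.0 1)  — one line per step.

Answer: after 4 steps: λ.0 (λ.λ.0 1)

Working:
  start: (λ.0 0 0) (λ.λ.0 1)
  [1] (λ.λ.0 1) (λ.λ.0 1) (λ.λ.0 1)
  [2] (λ.0 (λ.λ.0 1)) (λ.λ.0 1)
  [3] (λ.λ.0 1) (λ.λ.0 1)
  [4] λ.0 (λ.λ.0 1)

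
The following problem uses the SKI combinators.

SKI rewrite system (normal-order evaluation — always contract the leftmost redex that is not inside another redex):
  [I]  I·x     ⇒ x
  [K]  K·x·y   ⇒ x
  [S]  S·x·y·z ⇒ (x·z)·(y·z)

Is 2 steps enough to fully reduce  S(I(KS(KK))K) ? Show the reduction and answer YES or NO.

Answer: YES — reaches normal form S(SK) in 2 ≤ 2 steps

Working:
  start: S(I(KS(KK))K)
  →1  S(KS(KK)K)
  →2  S(SK)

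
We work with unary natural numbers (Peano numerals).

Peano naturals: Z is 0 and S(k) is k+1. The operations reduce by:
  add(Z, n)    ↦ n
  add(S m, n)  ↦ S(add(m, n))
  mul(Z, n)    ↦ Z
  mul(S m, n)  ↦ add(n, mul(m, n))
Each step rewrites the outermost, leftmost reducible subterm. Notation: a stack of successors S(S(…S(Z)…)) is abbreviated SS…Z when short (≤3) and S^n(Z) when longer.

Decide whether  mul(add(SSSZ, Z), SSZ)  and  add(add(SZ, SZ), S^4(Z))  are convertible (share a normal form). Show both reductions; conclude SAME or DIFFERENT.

Term A:
  start: mul(add(SSSZ, Z), SSZ)
  [1] mul(S(add(SSZ, Z)), SSZ)
  [2] add(SSZ, mul(add(SSZ, Z), SSZ))
  [3] S(add(SZ, mul(add(SSZ, Z), SSZ)))
  [4] S(S(add(Z, mul(add(SSZ, Z), SSZ))))
  [5] S(S(mul(add(SSZ, Z), SSZ)))
  [6] S(S(mul(S(add(SZ, Z)), SSZ)))
  [7] S(S(add(SSZ, mul(add(SZ, Z), SSZ))))
  [8] S(S(S(add(SZ, mul(add(SZ, Z), SSZ)))))
  [9] S(S(S(S(add(Z, mul(add(SZ, Z), SSZ))))))
  [10] S(S(S(S(mul(add(SZ, Z), SSZ)))))
  [11] S(S(S(S(mul(S(add(Z, Z)), SSZ)))))
  [12] S(S(S(S(add(SSZ, mul(add(Z, Z), SSZ))))))
  [13] S(S(S(S(S(add(SZ, mul(add(Z, Z), SSZ)))))))
  [14] S(S(S(S(S(S(add(Z, mul(add(Z, Z), SSZ))))))))
  [15] S(S(S(S(S(S(mul(add(Z, Z), SSZ)))))))
  [16] S(S(S(S(S(S(mul(Z, SSZ)))))))
  [17] S^6(Z)

Term B:
  start: add(add(SZ, SZ), S^4(Z))
  [1] add(S(add(Z, SZ)), S^4(Z))
  [2] S(add(add(Z, SZ), S^4(Z)))
  [3] S(add(SZ, S^4(Z)))
  [4] S(S(add(Z, S^4(Z))))
  [5] S^6(Z)

Answer: SAME — A ⇓ S^6(Z), B ⇓ S^6(Z)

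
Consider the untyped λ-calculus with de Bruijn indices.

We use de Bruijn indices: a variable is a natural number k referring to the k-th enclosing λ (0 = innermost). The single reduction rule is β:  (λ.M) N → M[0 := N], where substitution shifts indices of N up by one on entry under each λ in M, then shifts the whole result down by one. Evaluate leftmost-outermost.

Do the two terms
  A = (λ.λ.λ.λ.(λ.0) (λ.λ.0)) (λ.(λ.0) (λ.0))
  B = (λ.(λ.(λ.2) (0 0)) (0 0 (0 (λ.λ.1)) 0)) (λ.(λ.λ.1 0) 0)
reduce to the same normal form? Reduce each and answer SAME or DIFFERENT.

Answer: DIFFERENT — A ⇓ λ.λ.λ.λ.λ.0, B ⇓ λ.λ.1 0

Reduction:
Term A:
  start: (λ.λ.λ.λ.(λ.0) (λ.λ.0)) (λ.(λ.0) (λ.0))
  step 1: λ.λ.λ.(λ.0) (λ.λ.0)
  step 2: λ.λ.λ.λ.λ.0

Term B:
  start: (λ.(λ.(λ.2) (0 0)) (0 0 (0 (λ.λ.1)) 0)) (λ.(λ.λ.1 0) 0)
  step 1: (λ.(λ.λ.(λ.λ.1 0) 0) (0 0)) ((λ.(λ.λ.1 0) 0) (λ.(λ.λ.1 0) 0) ((λ.(λ.λ.1 0) 0) (λ.λ.1)) (λ.(λ.λ.1 0) 0))
  step 2: (λ.λ.(λ.λ.1 0) 0) ((λ.(λ.λ.1 0) 0) (λ.(λ.λ.1 0) 0) ((λ.(λ.λ.1 0) 0) (λ.λ.1)) (λ.(λ.λ.1 0) 0) ((λ.(λ.λ.1 0) 0) (λ.(λ.λ.1 0) 0) ((λ.(λ.λ.1 0) 0) (λ.λ.1)) (λ.(λ.λ.1 0) 0)))
  step 3: λ.(λ.λ.1 0) 0
  step 4: λ.λ.1 0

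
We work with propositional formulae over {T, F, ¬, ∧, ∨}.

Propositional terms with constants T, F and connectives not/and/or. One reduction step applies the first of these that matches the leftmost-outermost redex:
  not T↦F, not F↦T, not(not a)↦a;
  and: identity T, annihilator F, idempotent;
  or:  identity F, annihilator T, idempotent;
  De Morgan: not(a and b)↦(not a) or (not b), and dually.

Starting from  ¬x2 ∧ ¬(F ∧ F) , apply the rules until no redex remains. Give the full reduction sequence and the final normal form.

Answer: normal form = ¬x2  (in 4 steps)

Reduction:
  start: ¬x2 ∧ ¬(F ∧ F)
  step 1: ¬x2 ∧ (¬F ∨ ¬F)
  step 2: ¬x2 ∧ ¬F
  step 3: ¬x2 ∧ T
  step 4: ¬x2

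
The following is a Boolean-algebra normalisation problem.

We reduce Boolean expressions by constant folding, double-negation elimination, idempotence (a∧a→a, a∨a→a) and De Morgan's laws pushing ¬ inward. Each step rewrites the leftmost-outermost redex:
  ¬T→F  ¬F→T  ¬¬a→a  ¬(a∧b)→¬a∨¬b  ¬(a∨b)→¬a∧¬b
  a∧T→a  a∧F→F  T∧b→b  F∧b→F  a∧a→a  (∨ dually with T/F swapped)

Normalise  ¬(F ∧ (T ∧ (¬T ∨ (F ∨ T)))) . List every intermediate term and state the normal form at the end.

  start: ¬(F ∧ (T ∧ (¬T ∨ (F ∨ T))))
  →1  ¬F ∨ ¬(T ∧ (¬T ∨ (F ∨ T)))
  →2  T ∨ ¬(T ∧ (¬T ∨ (F ∨ T)))
  →3  T

Answer: normal form = T  (in 3 steps)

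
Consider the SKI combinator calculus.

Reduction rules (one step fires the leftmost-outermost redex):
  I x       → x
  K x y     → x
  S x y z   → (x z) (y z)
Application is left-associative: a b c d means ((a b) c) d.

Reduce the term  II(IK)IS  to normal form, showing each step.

  start: II(IK)IS
  [1] I(IK)IS
  [2] IKIS
  [3] KIS
  [4] I

Answer: normal form = I  (in 4 steps)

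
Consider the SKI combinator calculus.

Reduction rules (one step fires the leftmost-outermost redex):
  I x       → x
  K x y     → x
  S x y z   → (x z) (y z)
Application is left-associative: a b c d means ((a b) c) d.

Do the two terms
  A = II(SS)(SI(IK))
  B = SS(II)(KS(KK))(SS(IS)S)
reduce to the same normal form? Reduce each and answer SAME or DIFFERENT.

Term A:
  start: II(SS)(SI(IK))
  step 1: I(SS)(SI(IK))
  step 2: SS(SI(IK))
  step 3: SS(SIK)

Term B:
  start: SS(II)(KS(KK))(SS(IS)S)
  step 1: S(KS(KK))(II(KS(KK)))(SS(IS)S)
  step 2: KS(KK)(SS(IS)S)(II(KS(KK))(SS(IS)S))
  step 3: S(SS(IS)S)(II(KS(KK))(SS(IS)S))
  step 4: S(SS(ISS))(II(KS(KK))(SS(IS)S))
  step 5: S(SS(SS))(II(KS(KK))(SS(IS)S))
  step 6: S(SS(SS))(I(KS(KK))(SS(IS)S))
  step 7: S(SS(SS))(KS(KK)(SS(IS)S))
  step 8: S(SS(SS))(S(SS(IS)S))
  step 9: S(SS(SS))(S(SS(ISS)))
  step 10: S(SS(SS))(S(SS(SS)))

Answer: DIFFERENT — A ⇓ SS(SIK), B ⇓ S(SS(SS))(S(SS(SS)))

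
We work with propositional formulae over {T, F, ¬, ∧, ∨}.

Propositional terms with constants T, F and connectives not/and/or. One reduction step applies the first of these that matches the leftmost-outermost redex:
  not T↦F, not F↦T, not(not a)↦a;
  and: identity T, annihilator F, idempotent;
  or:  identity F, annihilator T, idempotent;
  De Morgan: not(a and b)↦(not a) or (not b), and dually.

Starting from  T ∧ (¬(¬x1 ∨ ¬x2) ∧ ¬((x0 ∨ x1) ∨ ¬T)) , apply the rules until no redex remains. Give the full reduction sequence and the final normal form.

Answer: normal form = (x1 ∧ x2) ∧ (¬x0 ∧ ¬x1)  (in 8 steps)

Reduction:
  start: T ∧ (¬(¬x1 ∨ ¬x2) ∧ ¬((x0 ∨ x1) ∨ ¬T))
  →1  ¬(¬x1 ∨ ¬x2) ∧ ¬((x0 ∨ x1) ∨ ¬T)
  →2  (¬¬x1 ∧ ¬¬x2) ∧ ¬((x0 ∨ x1) ∨ ¬T)
  →3  (x1 ∧ ¬¬x2) ∧ ¬((x0 ∨ x1) ∨ ¬T)
  →4  (x1 ∧ x2) ∧ ¬((x0 ∨ x1) ∨ ¬T)
  →5  (x1 ∧ x2) ∧ (¬(x0 ∨ x1) ∧ ¬¬T)
  →6  (x1 ∧ x2) ∧ ((¬x0 ∧ ¬x1) ∧ ¬¬T)
  →7  (x1 ∧ x2) ∧ ((¬x0 ∧ ¬x1) ∧ T)
  →8  (x1 ∧ x2) ∧ (¬x0 ∧ ¬x1)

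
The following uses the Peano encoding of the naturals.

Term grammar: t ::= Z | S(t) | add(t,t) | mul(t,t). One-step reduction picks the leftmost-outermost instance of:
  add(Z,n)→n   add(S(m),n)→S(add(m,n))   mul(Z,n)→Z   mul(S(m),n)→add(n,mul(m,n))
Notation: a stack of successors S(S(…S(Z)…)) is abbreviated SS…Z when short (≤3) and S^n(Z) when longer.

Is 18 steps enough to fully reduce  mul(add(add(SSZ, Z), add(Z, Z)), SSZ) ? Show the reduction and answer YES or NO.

Answer: YES — reaches normal form S^4(Z) in 16 ≤ 18 steps

Derivation:
  start: mul(add(add(SSZ, Z), add(Z, Z)), SSZ)
  step 1: mul(add(S(add(SZ, Z)), add(Z, Z)), SSZ)
  step 2: mul(S(add(add(SZ, Z), add(Z, Z))), SSZ)
  step 3: add(SSZ, mul(add(add(SZ, Z), add(Z, Z)), SSZ))
  step 4: S(add(SZ, mul(add(add(SZ, Z), add(Z, Z)), SSZ)))
  step 5: S(S(add(Z, mul(add(add(SZ, Z), add(Z, Z)), SSZ))))
  step 6: S(S(mul(add(add(SZ, Z), add(Z, Z)), SSZ)))
  step 7: S(S(mul(add(S(add(Z, Z)), add(Z, Z)), SSZ)))
  step 8: S(S(mul(S(add(add(Z, Z), add(Z, Z))), SSZ)))
  step 9: S(S(add(SSZ, mul(add(add(Z, Z), add(Z, Z)), SSZ))))
  step 10: S(S(S(add(SZ, mul(add(add(Z, Z), add(Z, Z)), SSZ)))))
  step 11: S(S(S(S(add(Z, mul(add(add(Z, Z), add(Z, Z)), SSZ))))))
  step 12: S(S(S(S(mul(add(add(Z, Z), add(Z, Z)), SSZ)))))
  step 13: S(S(S(S(mul(add(Z, add(Z, Z)), SSZ)))))
  step 14: S(S(S(S(mul(add(Z, Z), SSZ)))))
  step 15: S(S(S(S(mul(Z, SSZ)))))
  step 16: S^4(Z)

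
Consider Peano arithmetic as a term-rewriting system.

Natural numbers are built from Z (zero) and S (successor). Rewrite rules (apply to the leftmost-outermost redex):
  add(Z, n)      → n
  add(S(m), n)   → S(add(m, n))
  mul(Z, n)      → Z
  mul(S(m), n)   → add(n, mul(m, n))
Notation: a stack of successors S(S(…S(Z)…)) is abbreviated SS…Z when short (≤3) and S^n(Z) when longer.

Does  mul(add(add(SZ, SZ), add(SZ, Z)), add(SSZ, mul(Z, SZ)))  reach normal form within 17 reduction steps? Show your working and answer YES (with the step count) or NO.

  start: mul(add(add(SZ, SZ), add(SZ, Z)), add(SSZ, mul(Z, SZ)))
  →1  mul(add(S(add(Z, SZ)), add(SZ, Z)), add(SSZ, mul(Z, SZ)))
  →2  mul(S(add(add(Z, SZ), add(SZ, Z))), add(SSZ, mul(Z, SZ)))
  →3  add(add(SSZ, mul(Z, SZ)), mul(add(add(Z, SZ), add(SZ, Z)), add(SSZ, mul(Z, SZ))))
  →4  add(S(add(SZ, mul(Z, SZ))), mul(add(add(Z, SZ), add(SZ, Z)), add(SSZ, mul(Z, SZ))))
  →5  S(add(add(SZ, mul(Z, SZ)), mul(add(add(Z, SZ), add(SZ, Z)), add(SSZ, mul(Z, SZ)))))
  →6  S(add(S(add(Z, mul(Z, SZ))), mul(add(add(Z, SZ), add(SZ, Z)), add(SSZ, mul(Z, SZ)))))
  →7  S(S(add(add(Z, mul(Z, SZ)), mul(add(add(Z, SZ), add(SZ, Z)), add(SSZ, mul(Z, SZ))))))
  →8  S(S(add(mul(Z, SZ), mul(add(add(Z, SZ), add(SZ, Z)), add(SSZ, mul(Z, SZ))))))
  →9  S(S(add(Z, mul(add(add(Z, SZ), add(SZ, Z)), add(SSZ, mul(Z, SZ))))))
  →10  S(S(mul(add(add(Z, SZ), add(SZ, Z)), add(SSZ, mul(Z, SZ)))))
  →11  S(S(mul(add(SZ, add(SZ, Z)), add(SSZ, mul(Z, SZ)))))
  →12  S(S(mul(S(add(Z, add(SZ, Z))), add(SSZ, mul(Z, SZ)))))
  →13  S(S(add(add(SSZ, mul(Z, SZ)), mul(add(Z, add(SZ, Z)), add(SSZ, mul(Z, SZ))))))
  →14  S(S(add(S(add(SZ, mul(Z, SZ))), mul(add(Z, add(SZ, Z)), add(SSZ, mul(Z, SZ))))))
  →15  S(S(S(add(add(SZ, mul(Z, SZ)), mul(add(Z, add(SZ, Z)), add(SSZ, mul(Z, SZ)))))))
  →16  S(S(S(add(S(add(Z, mul(Z, SZ))), mul(add(Z, add(SZ, Z)), add(SSZ, mul(Z, SZ)))))))
  →17  S(S(S(S(add(add(Z, mul(Z, SZ)), mul(add(Z, add(SZ, Z)), add(SSZ, mul(Z, SZ))))))))

Answer: NO — after 17 steps the term is S(S(S(S(add(add(Z, mul(Z, SZ)), mul(add(Z, add(SZ, Z)), add(SSZ, mul(Z, SZ)))))))), not yet normal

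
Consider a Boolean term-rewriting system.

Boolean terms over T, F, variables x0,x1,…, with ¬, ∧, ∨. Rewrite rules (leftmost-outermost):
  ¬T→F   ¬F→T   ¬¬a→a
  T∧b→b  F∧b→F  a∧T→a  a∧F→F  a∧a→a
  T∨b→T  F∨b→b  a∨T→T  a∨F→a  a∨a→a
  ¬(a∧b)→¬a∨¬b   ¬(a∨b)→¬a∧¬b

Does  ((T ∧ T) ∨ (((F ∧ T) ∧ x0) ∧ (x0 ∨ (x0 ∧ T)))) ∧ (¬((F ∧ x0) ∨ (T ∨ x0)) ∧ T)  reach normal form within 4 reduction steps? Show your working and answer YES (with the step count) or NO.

  start: ((T ∧ T) ∨ (((F ∧ T) ∧ x0) ∧ (x0 ∨ (x0 ∧ T)))) ∧ (¬((F ∧ x0) ∨ (T ∨ x0)) ∧ T)
  →1  (T ∨ (((F ∧ T) ∧ x0) ∧ (x0 ∨ (x0 ∧ T)))) ∧ (¬((F ∧ x0) ∨ (T ∨ x0)) ∧ T)
  →2  T ∧ (¬((F ∧ x0) ∨ (T ∨ x0)) ∧ T)
  →3  ¬((F ∧ x0) ∨ (T ∨ x0)) ∧ T
  →4  ¬((F ∧ x0) ∨ (T ∨ x0))

Answer: NO — after 4 steps the term is ¬((F ∧ x0) ∨ (T ∨ x0)), not yet normal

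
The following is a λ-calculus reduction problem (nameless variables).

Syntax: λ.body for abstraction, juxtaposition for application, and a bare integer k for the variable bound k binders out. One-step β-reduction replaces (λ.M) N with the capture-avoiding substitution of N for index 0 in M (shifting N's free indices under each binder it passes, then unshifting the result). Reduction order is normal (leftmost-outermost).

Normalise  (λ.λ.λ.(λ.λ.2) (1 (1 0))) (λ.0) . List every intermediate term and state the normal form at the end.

  start: (λ.λ.λ.(λ.λ.2) (1 (1 0))) (λ.0)
  →1  λ.λ.(λ.λ.2) (1 (1 0))
  →2  λ.λ.λ.1

Answer: normal form = λ.λ.λ.1  (in 2 steps)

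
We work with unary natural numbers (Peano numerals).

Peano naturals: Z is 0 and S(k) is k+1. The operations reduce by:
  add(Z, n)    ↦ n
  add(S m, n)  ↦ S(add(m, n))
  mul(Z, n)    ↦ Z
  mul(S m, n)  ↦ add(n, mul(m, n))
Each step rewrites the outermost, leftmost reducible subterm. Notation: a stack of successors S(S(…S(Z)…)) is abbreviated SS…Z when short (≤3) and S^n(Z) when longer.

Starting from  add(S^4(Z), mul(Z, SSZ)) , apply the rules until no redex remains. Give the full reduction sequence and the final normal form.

Answer: normal form = S^4(Z)  (in 6 steps)

Derivation:
  start: add(S^4(Z), mul(Z, SSZ))
  step 1: S(add(SSSZ, mul(Z, SSZ)))
  step 2: S(S(add(SSZ, mul(Z, SSZ))))
  step 3: S(S(S(add(SZ, mul(Z, SSZ)))))
  step 4: S(S(S(S(add(Z, mul(Z, SSZ))))))
  step 5: S(S(S(S(mul(Z, SSZ)))))
  step 6: S^4(Z)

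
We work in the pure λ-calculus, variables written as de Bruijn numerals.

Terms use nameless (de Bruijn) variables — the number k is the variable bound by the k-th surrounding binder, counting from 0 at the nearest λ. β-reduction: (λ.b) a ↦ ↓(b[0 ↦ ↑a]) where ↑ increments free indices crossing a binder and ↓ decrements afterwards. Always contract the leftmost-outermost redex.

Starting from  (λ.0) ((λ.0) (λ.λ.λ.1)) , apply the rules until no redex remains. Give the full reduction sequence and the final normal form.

Answer: normal form = λ.λ.λ.1  (in 2 steps)

Derivation:
  start: (λ.0) ((λ.0) (λ.λ.λ.1))
  [1] (λ.0) (λ.λ.λ.1)
  [2] λ.λ.λ.1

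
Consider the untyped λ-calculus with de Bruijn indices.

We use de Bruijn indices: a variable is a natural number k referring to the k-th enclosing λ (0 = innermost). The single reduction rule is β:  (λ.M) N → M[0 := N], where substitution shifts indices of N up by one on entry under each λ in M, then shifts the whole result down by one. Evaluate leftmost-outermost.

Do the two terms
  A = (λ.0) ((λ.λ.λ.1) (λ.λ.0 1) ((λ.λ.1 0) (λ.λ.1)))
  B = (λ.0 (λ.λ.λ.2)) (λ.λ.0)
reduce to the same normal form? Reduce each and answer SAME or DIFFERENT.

Term A:
  start: (λ.0) ((λ.λ.λ.1) (λ.λ.0 1) ((λ.λ.1 0) (λ.λ.1)))
  step 1: (λ.λ.λ.1) (λ.λ.0 1) ((λ.λ.1 0) (λ.λ.1))
  step 2: (λ.λ.1) ((λ.λ.1 0) (λ.λ.1))
  step 3: λ.(λ.λ.1 0) (λ.λ.1)
  step 4: λ.λ.(λ.λ.1) 0
  step 5: λ.λ.λ.1

Term B:
  start: (λ.0 (λ.λ.λ.2)) (λ.λ.0)
  step 1: (λ.λ.0) (λ.λ.λ.2)
  step 2: λ.0

Answer: DIFFERENT — A ⇓ λ.λ.λ.1, B ⇓ λ.0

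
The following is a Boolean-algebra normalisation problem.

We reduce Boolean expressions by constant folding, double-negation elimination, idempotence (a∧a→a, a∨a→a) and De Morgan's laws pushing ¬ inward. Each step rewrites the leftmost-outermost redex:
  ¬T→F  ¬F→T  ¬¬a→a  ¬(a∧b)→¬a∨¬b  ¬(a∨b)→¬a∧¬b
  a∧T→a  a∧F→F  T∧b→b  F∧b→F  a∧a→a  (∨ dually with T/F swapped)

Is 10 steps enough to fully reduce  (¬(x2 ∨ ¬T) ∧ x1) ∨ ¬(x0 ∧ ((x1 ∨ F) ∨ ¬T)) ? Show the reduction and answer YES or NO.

  start: (¬(x2 ∨ ¬T) ∧ x1) ∨ ¬(x0 ∧ ((x1 ∨ F) ∨ ¬T))
  →1  ((¬x2 ∧ ¬¬T) ∧ x1) ∨ ¬(x0 ∧ ((x1 ∨ F) ∨ ¬T))
  →2  ((¬x2 ∧ T) ∧ x1) ∨ ¬(x0 ∧ ((x1 ∨ F) ∨ ¬T))
  →3  (¬x2 ∧ x1) ∨ ¬(x0 ∧ ((x1 ∨ F) ∨ ¬T))
  →4  (¬x2 ∧ x1) ∨ (¬x0 ∨ ¬((x1 ∨ F) ∨ ¬T))
  →5  (¬x2 ∧ x1) ∨ (¬x0 ∨ (¬(x1 ∨ F) ∧ ¬¬T))
  →6  (¬x2 ∧ x1) ∨ (¬x0 ∨ ((¬x1 ∧ ¬F) ∧ ¬¬T))
  →7  (¬x2 ∧ x1) ∨ (¬x0 ∨ ((¬x1 ∧ T) ∧ ¬¬T))
  →8  (¬x2 ∧ x1) ∨ (¬x0 ∨ (¬x1 ∧ ¬¬T))
  →9  (¬x2 ∧ x1) ∨ (¬x0 ∨ (¬x1 ∧ T))
  →10  (¬x2 ∧ x1) ∨ (¬x0 ∨ ¬x1)

Answer: YES — reaches normal form (¬x2 ∧ x1) ∨ (¬x0 ∨ ¬x1) in 10 ≤ 10 steps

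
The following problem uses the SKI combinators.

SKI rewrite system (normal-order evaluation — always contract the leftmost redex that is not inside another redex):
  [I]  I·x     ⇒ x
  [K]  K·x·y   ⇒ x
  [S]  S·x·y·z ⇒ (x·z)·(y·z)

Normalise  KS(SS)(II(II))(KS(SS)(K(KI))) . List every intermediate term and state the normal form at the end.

  start: KS(SS)(II(II))(KS(SS)(K(KI)))
  step 1: S(II(II))(KS(SS)(K(KI)))
  step 2: S(I(II))(KS(SS)(K(KI)))
  step 3: S(II)(KS(SS)(K(KI)))
  step 4: SI(KS(SS)(K(KI)))
  step 5: SI(S(K(KI)))

Answer: normal form = SI(S(K(KI)))  (in 5 steps)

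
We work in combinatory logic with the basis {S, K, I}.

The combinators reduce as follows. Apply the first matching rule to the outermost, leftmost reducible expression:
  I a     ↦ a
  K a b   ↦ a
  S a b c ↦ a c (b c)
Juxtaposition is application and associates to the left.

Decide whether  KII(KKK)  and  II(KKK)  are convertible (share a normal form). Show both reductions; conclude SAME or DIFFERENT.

Term A:
  start: KII(KKK)
  step 1: I(KKK)
  step 2: KKK
  step 3: K

Term B:
  start: II(KKK)
  step 1: I(KKK)
  step 2: KKK
  step 3: K

Answer: SAME — A ⇓ K, B ⇓ K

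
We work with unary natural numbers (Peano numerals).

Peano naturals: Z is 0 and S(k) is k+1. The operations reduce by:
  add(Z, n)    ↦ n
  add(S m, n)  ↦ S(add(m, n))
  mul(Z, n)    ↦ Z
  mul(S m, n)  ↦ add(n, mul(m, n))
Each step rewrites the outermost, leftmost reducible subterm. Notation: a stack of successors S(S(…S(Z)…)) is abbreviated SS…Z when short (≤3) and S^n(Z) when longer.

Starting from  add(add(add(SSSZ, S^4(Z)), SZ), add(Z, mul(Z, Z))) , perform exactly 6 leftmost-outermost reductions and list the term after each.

Answer: after 6 steps: S(S(add(add(add(SZ, S^4(Z)), SZ), add(Z, mul(Z, Z)))))

Reduction:
  start: add(add(add(SSSZ, S^4(Z)), SZ), add(Z, mul(Z, Z)))
  →1  add(add(S(add(SSZ, S^4(Z))), SZ), add(Z, mul(Z, Z)))
  →2  add(S(add(add(SSZ, S^4(Z)), SZ)), add(Z, mul(Z, Z)))
  →3  S(add(add(add(SSZ, S^4(Z)), SZ), add(Z, mul(Z, Z))))
  →4  S(add(add(S(add(SZ, S^4(Z))), SZ), add(Z, mul(Z, Z))))
  →5  S(add(S(add(add(SZ, S^4(Z)), SZ)), add(Z, mul(Z, Z))))
  →6  S(S(add(add(add(SZ, S^4(Z)), SZ), add(Z, mul(Z, Z)))))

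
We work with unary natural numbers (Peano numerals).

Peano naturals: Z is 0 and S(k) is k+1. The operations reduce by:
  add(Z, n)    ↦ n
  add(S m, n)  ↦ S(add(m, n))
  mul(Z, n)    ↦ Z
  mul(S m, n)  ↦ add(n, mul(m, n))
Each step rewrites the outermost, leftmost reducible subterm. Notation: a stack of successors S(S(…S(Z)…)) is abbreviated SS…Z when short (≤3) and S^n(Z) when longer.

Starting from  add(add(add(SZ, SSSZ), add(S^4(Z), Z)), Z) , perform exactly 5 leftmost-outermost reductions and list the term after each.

  start: add(add(add(SZ, SSSZ), add(S^4(Z), Z)), Z)
  [1] add(add(S(add(Z, SSSZ)), add(S^4(Z), Z)), Z)
  [2] add(S(add(add(Z, SSSZ), add(S^4(Z), Z))), Z)
  [3] S(add(add(add(Z, SSSZ), add(S^4(Z), Z)), Z))
  [4] S(add(add(SSSZ, add(S^4(Z), Z)), Z))
  [5] S(add(S(add(SSZ, add(S^4(Z), Z))), Z))

Answer: after 5 steps: S(add(S(add(SSZ, add(S^4(Z), Z))), Z))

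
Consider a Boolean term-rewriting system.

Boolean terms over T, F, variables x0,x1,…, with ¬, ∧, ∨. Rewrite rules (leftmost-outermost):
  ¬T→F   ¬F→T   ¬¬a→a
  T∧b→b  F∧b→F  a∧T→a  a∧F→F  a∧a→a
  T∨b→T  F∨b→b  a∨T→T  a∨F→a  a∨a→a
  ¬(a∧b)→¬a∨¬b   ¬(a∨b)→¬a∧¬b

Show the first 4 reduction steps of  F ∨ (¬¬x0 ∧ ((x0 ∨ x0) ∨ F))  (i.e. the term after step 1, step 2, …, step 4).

Answer: after 4 steps: x0 ∧ x0

Derivation:
  start: F ∨ (¬¬x0 ∧ ((x0 ∨ x0) ∨ F))
  step 1: ¬¬x0 ∧ ((x0 ∨ x0) ∨ F)
  step 2: x0 ∧ ((x0 ∨ x0) ∨ F)
  step 3: x0 ∧ (x0 ∨ x0)
  step 4: x0 ∧ x0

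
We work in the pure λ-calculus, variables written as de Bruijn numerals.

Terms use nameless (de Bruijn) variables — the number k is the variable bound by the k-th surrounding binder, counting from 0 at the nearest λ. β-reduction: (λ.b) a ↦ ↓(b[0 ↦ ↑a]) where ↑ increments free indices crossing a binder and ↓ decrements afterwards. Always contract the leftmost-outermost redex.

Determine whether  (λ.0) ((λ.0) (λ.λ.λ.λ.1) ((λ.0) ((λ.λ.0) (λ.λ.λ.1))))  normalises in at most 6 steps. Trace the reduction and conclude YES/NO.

  start: (λ.0) ((λ.0) (λ.λ.λ.λ.1) ((λ.0) ((λ.λ.0) (λ.λ.λ.1))))
  →1  (λ.0) (λ.λ.λ.λ.1) ((λ.0) ((λ.λ.0) (λ.λ.λ.1)))
  →2  (λ.λ.λ.λ.1) ((λ.0) ((λ.λ.0) (λ.λ.λ.1)))
  →3  λ.λ.λ.1

Answer: YES — reaches normal form λ.λ.λ.1 in 3 ≤ 6 steps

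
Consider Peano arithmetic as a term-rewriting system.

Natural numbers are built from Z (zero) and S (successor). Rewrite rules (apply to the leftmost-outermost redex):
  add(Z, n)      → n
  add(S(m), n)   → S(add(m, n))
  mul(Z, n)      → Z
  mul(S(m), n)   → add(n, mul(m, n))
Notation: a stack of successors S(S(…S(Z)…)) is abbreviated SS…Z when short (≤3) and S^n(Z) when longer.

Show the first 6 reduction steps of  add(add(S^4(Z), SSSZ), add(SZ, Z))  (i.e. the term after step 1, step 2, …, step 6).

Answer: after 6 steps: S(S(S(add(add(SZ, SSSZ), add(SZ, Z)))))

Working:
  start: add(add(S^4(Z), SSSZ), add(SZ, Z))
  [1] add(S(add(SSSZ, SSSZ)), add(SZ, Z))
  [2] S(add(add(SSSZ, SSSZ), add(SZ, Z)))
  [3] S(add(S(add(SSZ, SSSZ)), add(SZ, Z)))
  [4] S(S(add(add(SSZ, SSSZ), add(SZ, Z))))
  [5] S(S(add(S(add(SZ, SSSZ)), add(SZ, Z))))
  [6] S(S(S(add(add(SZ, SSSZ), add(SZ, Z)))))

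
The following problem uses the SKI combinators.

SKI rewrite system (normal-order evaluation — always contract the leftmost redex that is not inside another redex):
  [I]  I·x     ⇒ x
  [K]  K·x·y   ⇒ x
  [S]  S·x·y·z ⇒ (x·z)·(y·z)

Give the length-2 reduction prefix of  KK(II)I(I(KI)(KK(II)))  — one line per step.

Answer: after 2 steps: I

Reduction:
  start: KK(II)I(I(KI)(KK(II)))
  step 1: KI(I(KI)(KK(II)))
  step 2: I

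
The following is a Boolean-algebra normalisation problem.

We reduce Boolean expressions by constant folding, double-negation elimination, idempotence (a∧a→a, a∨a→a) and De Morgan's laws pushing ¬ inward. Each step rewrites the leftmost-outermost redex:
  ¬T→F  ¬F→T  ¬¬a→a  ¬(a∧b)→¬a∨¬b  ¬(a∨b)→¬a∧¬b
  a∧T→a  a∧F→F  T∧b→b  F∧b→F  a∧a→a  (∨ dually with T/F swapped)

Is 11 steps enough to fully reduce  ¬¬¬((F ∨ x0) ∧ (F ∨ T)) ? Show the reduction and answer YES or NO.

Answer: YES — reaches normal form ¬x0 in 10 ≤ 11 steps

Working:
  start: ¬¬¬((F ∨ x0) ∧ (F ∨ T))
  →1  ¬((F ∨ x0) ∧ (F ∨ T))
  →2  ¬(F ∨ x0) ∨ ¬(F ∨ T)
  →3  (¬F ∧ ¬x0) ∨ ¬(F ∨ T)
  →4  (T ∧ ¬x0) ∨ ¬(F ∨ T)
  →5  ¬x0 ∨ ¬(F ∨ T)
  →6  ¬x0 ∨ (¬F ∧ ¬T)
  →7  ¬x0 ∨ (T ∧ ¬T)
  →8  ¬x0 ∨ ¬T
  →9  ¬x0 ∨ F
  →10  ¬x0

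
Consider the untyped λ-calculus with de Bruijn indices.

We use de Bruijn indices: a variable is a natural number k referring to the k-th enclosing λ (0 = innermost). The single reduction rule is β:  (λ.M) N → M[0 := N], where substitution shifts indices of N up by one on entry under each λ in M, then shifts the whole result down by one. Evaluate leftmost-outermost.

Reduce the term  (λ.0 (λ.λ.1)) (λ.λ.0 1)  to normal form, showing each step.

Answer: normal form = λ.0 (λ.λ.1)  (in 2 steps)

Reduction:
  start: (λ.0 (λ.λ.1)) (λ.λ.0 1)
  →1  (λ.λ.0 1) (λ.λ.1)
  →2  λ.0 (λ.λ.1)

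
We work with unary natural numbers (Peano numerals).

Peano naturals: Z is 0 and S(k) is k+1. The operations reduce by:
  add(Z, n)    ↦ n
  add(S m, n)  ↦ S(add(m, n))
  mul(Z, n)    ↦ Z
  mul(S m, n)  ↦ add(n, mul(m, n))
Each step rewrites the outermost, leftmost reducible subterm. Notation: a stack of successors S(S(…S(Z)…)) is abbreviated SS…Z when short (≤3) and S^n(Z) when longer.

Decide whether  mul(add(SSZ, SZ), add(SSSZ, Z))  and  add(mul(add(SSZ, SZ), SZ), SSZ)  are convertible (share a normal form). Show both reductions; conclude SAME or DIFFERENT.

Term A:
  start: mul(add(SSZ, SZ), add(SSSZ, Z))
  step 1: mul(S(add(SZ, SZ)), add(SSSZ, Z))
  step 2: add(add(SSSZ, Z), mul(add(SZ, SZ), add(SSSZ, Z)))
  step 3: add(S(add(SSZ, Z)), mul(add(SZ, SZ), add(SSSZ, Z)))
  step 4: S(add(add(SSZ, Z), mul(add(SZ, SZ), add(SSSZ, Z))))
  step 5: S(add(S(add(SZ, Z)), mul(add(SZ, SZ), add(SSSZ, Z))))
  step 6: S(S(add(add(SZ, Z), mul(add(SZ, SZ), add(SSSZ, Z)))))
  step 7: S(S(add(S(add(Z, Z)), mul(add(SZ, SZ), add(SSSZ, Z)))))
  step 8: S(S(S(add(add(Z, Z), mul(add(SZ, SZ), add(SSSZ, Z))))))
  step 9: S(S(S(add(Z, mul(add(SZ, SZ), add(SSSZ, Z))))))
  step 10: S(S(S(mul(add(SZ, SZ), add(SSSZ, Z)))))
  step 11: S(S(S(mul(S(add(Z, SZ)), add(SSSZ, Z)))))
  step 12: S(S(S(add(add(SSSZ, Z), mul(add(Z, SZ), add(SSSZ, Z))))))
  step 13: S(S(S(add(S(add(SSZ, Z)), mul(add(Z, SZ), add(SSSZ, Z))))))
  step 14: S(S(S(S(add(add(SSZ, Z), mul(add(Z, SZ), add(SSSZ, Z)))))))
  step 15: S(S(S(S(add(S(add(SZ, Z)), mul(add(Z, SZ), add(SSSZ, Z)))))))
  step 16: S(S(S(S(S(add(add(SZ, Z), mul(add(Z, SZ), add(SSSZ, Z))))))))
  step 17: S(S(S(S(S(add(S(add(Z, Z)), mul(add(Z, SZ), add(SSSZ, Z))))))))
  step 18: S(S(S(S(S(S(add(add(Z, Z), mul(add(Z, SZ), add(SSSZ, Z)))))))))
  step 19: S(S(S(S(S(S(add(Z, mul(add(Z, SZ), add(SSSZ, Z)))))))))
  step 20: S(S(S(S(S(S(mul(add(Z, SZ), add(SSSZ, Z))))))))
  step 21: S(S(S(S(S(S(mul(SZ, add(SSSZ, Z))))))))
  step 22: S(S(S(S(S(S(add(add(SSSZ, Z), mul(Z, add(SSSZ, Z)))))))))
  step 23: S(S(S(S(S(S(add(S(add(SSZ, Z)), mul(Z, add(SSSZ, Z)))))))))
  step 24: S(S(S(S(S(S(S(add(add(SSZ, Z), mul(Z, add(SSSZ, Z))))))))))
  step 25: S(S(S(S(S(S(S(add(S(add(SZ, Z)), mul(Z, add(SSSZ, Z))))))))))
  step 26: S(S(S(S(S(S(S(S(add(add(SZ, Z), mul(Z, add(SSSZ, Z)))))))))))
  step 27: S(S(S(S(S(S(S(S(add(S(add(Z, Z)), mul(Z, add(SSSZ, Z)))))))))))
  step 28: S(S(S(S(S(S(S(S(S(add(add(Z, Z), mul(Z, add(SSSZ, Z))))))))))))
  step 29: S(S(S(S(S(S(S(S(S(add(Z, mul(Z, add(SSSZ, Z))))))))))))
  step 30: S(S(S(S(S(S(S(S(S(mul(Z, add(SSSZ, Z)))))))))))
  step 31: S^9(Z)

Term B:
  start: add(mul(add(SSZ, SZ), SZ), SSZ)
  step 1: add(mul(S(add(SZ, SZ)), SZ), SSZ)
  step 2: add(add(SZ, mul(add(SZ, SZ), SZ)), SSZ)
  step 3: add(S(add(Z, mul(add(SZ, SZ), SZ))), SSZ)
  step 4: S(add(add(Z, mul(add(SZ, SZ), SZ)), SSZ))
  step 5: S(add(mul(add(SZ, SZ), SZ), SSZ))
  step 6: S(add(mul(S(add(Z, SZ)), SZ), SSZ))
  step 7: S(add(add(SZ, mul(add(Z, SZ), SZ)), SSZ))
  step 8: S(add(S(add(Z, mul(add(Z, SZ), SZ))), SSZ))
  step 9: S(S(add(add(Z, mul(add(Z, SZ), SZ)), SSZ)))
  step 10: S(S(add(mul(add(Z, SZ), SZ), SSZ)))
  step 11: S(S(add(mul(SZ, SZ), SSZ)))
  step 12: S(S(add(add(SZ, mul(Z, SZ)), SSZ)))
  step 13: S(S(add(S(add(Z, mul(Z, SZ))), SSZ)))
  step 14: S(S(S(add(add(Z, mul(Z, SZ)), SSZ))))
  step 15: S(S(S(add(mul(Z, SZ), SSZ))))
  step 16: S(S(S(add(Z, SSZ))))
  step 17: S^5(Z)

Answer: DIFFERENT — A ⇓ S^9(Z), B ⇓ S^5(Z)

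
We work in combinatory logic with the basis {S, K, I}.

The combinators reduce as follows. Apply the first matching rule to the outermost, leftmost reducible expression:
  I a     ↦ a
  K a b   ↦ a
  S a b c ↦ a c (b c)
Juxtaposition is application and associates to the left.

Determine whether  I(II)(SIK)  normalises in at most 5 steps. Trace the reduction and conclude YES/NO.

  start: I(II)(SIK)
  step 1: II(SIK)
  step 2: I(SIK)
  step 3: SIK

Answer: YES — reaches normal form SIK in 3 ≤ 5 steps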